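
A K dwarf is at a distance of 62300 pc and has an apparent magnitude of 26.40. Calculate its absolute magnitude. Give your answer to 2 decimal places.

M ≈ 7.43

5 log₁₀(d/10 pc) = 5 log₁₀(62300) − 5 = 18.972
M = m − 5 log₁₀(d/10) = 26.40 − 18.972 = 7.428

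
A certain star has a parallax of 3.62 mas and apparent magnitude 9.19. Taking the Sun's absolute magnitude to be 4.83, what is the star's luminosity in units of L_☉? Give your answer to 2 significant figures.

d = 1/p = 1000/3.62 mas = 276.2 pc
M = m − 5 log₁₀ d + 5 = 9.19 − 5·2.4413 + 5 = 1.984
M − M_☉ = 1.984 − 4.83 = -2.846
L/L_☉ = 10^(−0.4 × -2.846) = 13.76

L/L_☉ ≈ 14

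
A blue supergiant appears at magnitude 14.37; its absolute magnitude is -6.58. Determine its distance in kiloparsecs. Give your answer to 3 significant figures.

d ≈ 155 kpc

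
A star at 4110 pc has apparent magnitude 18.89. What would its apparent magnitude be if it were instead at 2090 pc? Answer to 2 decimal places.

Flux ∝ 1/d², so Δm = 5 log₁₀(d₂/d₁) = 5 log₁₀(2090/4110) = -1.468
m₂ = m₁ + Δm = 18.89 + (-1.468) = 17.422

m ≈ 17.42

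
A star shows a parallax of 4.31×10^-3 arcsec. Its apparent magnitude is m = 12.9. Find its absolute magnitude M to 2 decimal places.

M ≈ 6.07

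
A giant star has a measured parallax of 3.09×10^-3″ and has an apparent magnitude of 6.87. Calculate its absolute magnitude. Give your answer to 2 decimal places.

d = 1/p = 1/3.09×10^-3″ = 323.6 pc
5 log₁₀(d/10 pc) = 5 log₁₀(323.6) − 5 = 7.550
M = m − 5 log₁₀(d/10) = 6.87 − 7.550 = -0.680

M ≈ -0.68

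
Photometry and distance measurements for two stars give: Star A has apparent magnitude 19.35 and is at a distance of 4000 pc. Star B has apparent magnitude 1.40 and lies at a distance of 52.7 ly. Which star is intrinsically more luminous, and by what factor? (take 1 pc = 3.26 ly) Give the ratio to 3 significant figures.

Star B is more luminous, by a factor of 247.

Star A: M = m − 5 log₁₀ d + 5 = 19.35 − 5·3.6021 + 5 = 6.340
Star B: d = 52.7 ly / 3.26 = 16.17 pc
Star B: M = m − 5 log₁₀ d + 5 = 1.40 − 5·1.2086 + 5 = 0.357
ΔM = M_A − M_B = 6.340 − (0.357) = 5.983; smaller M is more luminous → Star B.
L ratio = 10^(0.4 |ΔM|) = 10^2.393 = 247.2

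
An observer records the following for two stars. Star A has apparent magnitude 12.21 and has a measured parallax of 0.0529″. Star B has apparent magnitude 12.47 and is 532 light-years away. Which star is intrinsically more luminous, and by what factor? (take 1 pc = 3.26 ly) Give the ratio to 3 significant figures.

Star A: d = 1/p = 1/0.0529″ = 18.90 pc
Star A: M = m − 5 log₁₀ d + 5 = 12.21 − 5·1.2765 + 5 = 10.827
Star B: d = 532 ly / 3.26 = 163.2 pc
Star B: M = m − 5 log₁₀ d + 5 = 12.47 − 5·2.2127 + 5 = 6.407
ΔM = M_A − M_B = 10.827 − (6.407) = 4.421; smaller M is more luminous → Star B.
L ratio = 10^(0.4 |ΔM|) = 10^1.768 = 58.65

Star B is more luminous, by a factor of 58.7.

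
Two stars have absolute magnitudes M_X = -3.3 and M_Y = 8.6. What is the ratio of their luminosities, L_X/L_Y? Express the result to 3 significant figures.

L_X/L_Y ≈ 57500

ΔM = M_X − M_Y = -11.9
L_X/L_Y = 10^(−0.4 ΔM) = 10^4.760 = 57540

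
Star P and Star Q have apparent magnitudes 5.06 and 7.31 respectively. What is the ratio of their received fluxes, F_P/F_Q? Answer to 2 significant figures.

Δm = 5.06 − (7.31) = -2.25
Flux ratio = 10^(−0.4 Δm) = 10^(−0.4 × -2.25) = 10^0.900 = 7.943

F_P/F_Q ≈ 7.9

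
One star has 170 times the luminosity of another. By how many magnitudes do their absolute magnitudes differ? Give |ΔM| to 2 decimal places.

|ΔM| ≈ 5.58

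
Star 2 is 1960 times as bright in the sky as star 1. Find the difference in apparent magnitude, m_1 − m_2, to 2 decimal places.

Pogson: Δm = −2.5 log₁₀(ratio) = −2.5 log₁₀(1960) = −2.5 × 3.2923 = -8.231
Star 2 is brighter so has the smaller magnitude: m_1 − m_2 is positive.

m_1 − m_2 ≈ 8.23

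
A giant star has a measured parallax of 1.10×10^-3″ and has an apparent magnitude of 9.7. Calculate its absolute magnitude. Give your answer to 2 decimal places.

d = 1/p = 1/1.10×10^-3″ = 909.1 pc
5 log₁₀(d/10 pc) = 5 log₁₀(909.1) − 5 = 9.793
M = m − 5 log₁₀(d/10) = 9.7 − 9.793 = -0.093

M ≈ -0.09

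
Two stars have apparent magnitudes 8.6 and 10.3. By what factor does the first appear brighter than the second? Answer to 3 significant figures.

4.79

Δm = 8.6 − (10.3) = -1.7
Flux ratio = 10^(−0.4 Δm) = 10^(−0.4 × -1.7) = 10^0.680 = 4.786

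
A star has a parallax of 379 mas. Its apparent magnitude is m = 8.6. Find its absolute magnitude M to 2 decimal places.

p = 379 mas = 0.379″ → d = 1/p = 2.639 pc
5 log₁₀(d/10 pc) = 5 log₁₀(2.639) − 5 = -2.893
M = m − 5 log₁₀(d/10) = 8.6 + 2.893 = 11.493

M ≈ 11.49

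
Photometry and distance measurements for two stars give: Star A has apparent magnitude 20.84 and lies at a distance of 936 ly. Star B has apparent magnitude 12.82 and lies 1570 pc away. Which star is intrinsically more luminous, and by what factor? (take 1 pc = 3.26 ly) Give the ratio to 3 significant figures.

Star B is more luminous, by a factor of 48300.

Star A: d = 936 ly / 3.26 = 287.1 pc
Star A: M = m − 5 log₁₀ d + 5 = 20.84 − 5·2.4581 + 5 = 13.550
Star B: M = m − 5 log₁₀ d + 5 = 12.82 − 5·3.1959 + 5 = 1.841
ΔM = M_A − M_B = 13.550 − (1.841) = 11.709; smaller M is more luminous → Star B.
L ratio = 10^(0.4 |ΔM|) = 10^4.684 = 48270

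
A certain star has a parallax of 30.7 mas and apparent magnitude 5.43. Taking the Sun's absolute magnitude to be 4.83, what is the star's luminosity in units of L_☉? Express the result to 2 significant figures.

d = 1/p = 1000/30.7 mas = 32.57 pc
M = m − 5 log₁₀ d + 5 = 5.43 − 5·1.5129 + 5 = 2.866
M − M_☉ = 2.866 − 4.83 = -1.964
L/L_☉ = 10^(−0.4 × -1.964) = 6.106

L/L_☉ ≈ 6.1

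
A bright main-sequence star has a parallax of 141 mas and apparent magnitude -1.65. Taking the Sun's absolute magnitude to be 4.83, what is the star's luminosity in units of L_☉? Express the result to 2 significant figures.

d = 1/p = 1000/141 mas = 7.092 pc
M = m − 5 log₁₀ d + 5 = -1.65 − 5·0.8508 + 5 = -0.904
M − M_☉ = -0.904 − 4.83 = -5.734
L/L_☉ = 10^(−0.4 × -5.734) = 196.6

L/L_☉ ≈ 200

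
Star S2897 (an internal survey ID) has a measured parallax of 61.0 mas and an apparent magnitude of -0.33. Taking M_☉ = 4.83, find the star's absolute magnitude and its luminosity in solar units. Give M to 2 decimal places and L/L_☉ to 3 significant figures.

d = 1/p = 1000/61.0 mas = 16.39 pc
M = m − 5 log₁₀ d + 5 = -0.33 − 5·1.2147 + 5 = -1.403
M − M_☉ = -1.403 − 4.83 = -6.233
L/L_☉ = 10^(−0.4 × -6.233) = 311.4

M ≈ -1.40; L/L_☉ ≈ 311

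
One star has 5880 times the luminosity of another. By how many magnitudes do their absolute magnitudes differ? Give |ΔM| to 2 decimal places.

|ΔM| ≈ 9.42

Pogson: ΔM = −2.5 log₁₀(ratio) = −2.5 log₁₀(5880) = −2.5 × 3.7694 = -9.423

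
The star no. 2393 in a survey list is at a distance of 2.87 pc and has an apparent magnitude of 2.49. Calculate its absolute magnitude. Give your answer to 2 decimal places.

M ≈ 5.20

5 log₁₀(d/10 pc) = 5 log₁₀(2.870) − 5 = -2.711
M = m − 5 log₁₀(d/10) = 2.49 + 2.711 = 5.201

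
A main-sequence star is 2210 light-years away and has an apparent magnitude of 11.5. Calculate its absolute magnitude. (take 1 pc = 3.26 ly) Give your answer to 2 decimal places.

d = 2210 ly / 3.26 = 677.9 pc
5 log₁₀(d/10 pc) = 5 log₁₀(677.9) − 5 = 9.156
M = m − 5 log₁₀(d/10) = 11.5 − 9.156 = 2.344

M ≈ 2.34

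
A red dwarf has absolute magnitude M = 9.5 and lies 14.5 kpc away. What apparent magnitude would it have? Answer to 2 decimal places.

m ≈ 25.31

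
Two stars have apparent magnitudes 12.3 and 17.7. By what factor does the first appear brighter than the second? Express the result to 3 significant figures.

Δm = 12.3 − (17.7) = -5.4
Flux ratio = 10^(−0.4 Δm) = 10^(−0.4 × -5.4) = 10^2.160 = 144.5

145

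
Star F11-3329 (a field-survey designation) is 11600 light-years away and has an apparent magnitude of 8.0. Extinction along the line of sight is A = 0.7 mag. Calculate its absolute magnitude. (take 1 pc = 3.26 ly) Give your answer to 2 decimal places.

M ≈ -5.46

d = 11600 ly / 3.26 = 3558 pc
5 log₁₀(d/10 pc) = 5 log₁₀(3558) − 5 = 12.756
M = m − 5 log₁₀(d/10) − A = 8.0 − 12.756 − 0.7 = -5.456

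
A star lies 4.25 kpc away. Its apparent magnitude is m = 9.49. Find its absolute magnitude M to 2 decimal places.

d = 4.25 kpc = 4250 pc
5 log₁₀(d/10 pc) = 5 log₁₀(4250) − 5 = 13.142
M = m − 5 log₁₀(d/10) = 9.49 − 13.142 = -3.652

M ≈ -3.65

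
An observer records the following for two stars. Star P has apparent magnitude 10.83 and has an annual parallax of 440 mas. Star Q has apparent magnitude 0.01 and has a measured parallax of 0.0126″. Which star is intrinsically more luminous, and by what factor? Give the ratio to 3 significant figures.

Star P: p = 440 mas = 0.440″ → d = 1/p = 2.273 pc
Star P: M = m − 5 log₁₀ d + 5 = 10.83 − 5·0.3565 + 5 = 14.047
Star Q: d = 1/p = 1/0.0126″ = 79.37 pc
Star Q: M = m − 5 log₁₀ d + 5 = 0.01 − 5·1.8996 + 5 = -4.488
ΔM = M_P − M_Q = 14.047 − (-4.488) = 18.535; smaller M is more luminous → Star Q.
L ratio = 10^(0.4 |ΔM|) = 10^7.414 = 2.595×10^7

Star Q is more luminous, by a factor of 2.60×10^7.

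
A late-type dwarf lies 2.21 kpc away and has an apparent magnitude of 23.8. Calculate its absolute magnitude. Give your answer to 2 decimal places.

M ≈ 12.08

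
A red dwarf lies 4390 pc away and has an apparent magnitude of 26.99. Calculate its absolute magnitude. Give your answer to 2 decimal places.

M ≈ 13.78

5 log₁₀(d/10 pc) = 5 log₁₀(4390) − 5 = 13.212
M = m − 5 log₁₀(d/10) = 26.99 − 13.212 = 13.778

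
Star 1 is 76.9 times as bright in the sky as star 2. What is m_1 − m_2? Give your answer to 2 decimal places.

Pogson: Δm = −2.5 log₁₀(ratio) = −2.5 log₁₀(76.9) = −2.5 × 1.8859 = -4.715
Star 1 is brighter, so it has the smaller magnitude: the difference is negative.

m_1 − m_2 ≈ -4.71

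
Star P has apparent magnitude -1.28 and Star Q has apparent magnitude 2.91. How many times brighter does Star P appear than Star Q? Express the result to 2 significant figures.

Magnitude difference = -4.19
Flux ratio = 10^(−0.4 Δm) = 10^(−0.4 × -4.19) = 10^1.676 = 47.42

47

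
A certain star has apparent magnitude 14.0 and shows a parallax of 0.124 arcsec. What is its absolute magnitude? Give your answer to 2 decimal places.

d = 1/p = 1/0.124″ = 8.065 pc
5 log₁₀(d/10 pc) = 5 log₁₀(8.065) − 5 = -0.467
M = m − 5 log₁₀(d/10) = 14.0 + 0.467 = 14.467

M ≈ 14.47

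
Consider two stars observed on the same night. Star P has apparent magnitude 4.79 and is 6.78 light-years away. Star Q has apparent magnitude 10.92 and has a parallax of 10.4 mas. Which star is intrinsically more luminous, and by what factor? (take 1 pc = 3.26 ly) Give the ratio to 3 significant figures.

Star Q is more luminous, by a factor of 7.55.

Star P: d = 6.78 ly / 3.26 = 2.080 pc
Star P: M = m − 5 log₁₀ d + 5 = 4.79 − 5·0.3180 + 5 = 8.200
Star Q: p = 10.4 mas = 0.0104″ → d = 1/p = 96.15 pc
Star Q: M = m − 5 log₁₀ d + 5 = 10.92 − 5·1.9830 + 5 = 6.005
ΔM = M_P − M_Q = 8.200 − (6.005) = 2.195; smaller M is more luminous → Star Q.
L ratio = 10^(0.4 |ΔM|) = 10^0.878 = 7.549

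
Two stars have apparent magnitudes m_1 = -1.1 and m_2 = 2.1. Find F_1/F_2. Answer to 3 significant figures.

F_1/F_2 ≈ 19.1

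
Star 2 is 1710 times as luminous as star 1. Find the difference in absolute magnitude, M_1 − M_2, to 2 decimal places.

Pogson: ΔM = −2.5 log₁₀(ratio) = −2.5 log₁₀(1710) = −2.5 × 3.2330 = -8.082
Star 2 is brighter so has the smaller magnitude: M_1 − M_2 is positive.

M_1 − M_2 ≈ 8.08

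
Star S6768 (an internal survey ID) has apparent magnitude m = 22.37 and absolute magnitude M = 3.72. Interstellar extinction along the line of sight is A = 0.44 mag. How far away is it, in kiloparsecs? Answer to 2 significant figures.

m − M = 5 log₁₀(d/10 pc) + A  ⇒  22.37 − (3.72) − 0.44 = 5 log₁₀(d/10)
18.210 = 5 log₁₀(d/10)
log₁₀ d = (m − M − A)/5 + 1 = 4.6420
d = 10^4.6420 = 43850 pc
= 43.85 kpc

d ≈ 44 kpc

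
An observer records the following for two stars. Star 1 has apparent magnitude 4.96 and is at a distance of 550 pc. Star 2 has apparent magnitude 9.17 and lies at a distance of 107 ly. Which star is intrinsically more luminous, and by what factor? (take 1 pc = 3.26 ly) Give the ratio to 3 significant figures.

Star 1 is more luminous, by a factor of 13600.

Star 1: M = m − 5 log₁₀ d + 5 = 4.96 − 5·2.7404 + 5 = -3.742
Star 2: d = 107 ly / 3.26 = 32.82 pc
Star 2: M = m − 5 log₁₀ d + 5 = 9.17 − 5·1.5162 + 5 = 6.589
ΔM = M_1 − M_2 = -3.742 − (6.589) = -10.331; smaller M is more luminous → Star 1.
L ratio = 10^(0.4 |ΔM|) = 10^4.132 = 13560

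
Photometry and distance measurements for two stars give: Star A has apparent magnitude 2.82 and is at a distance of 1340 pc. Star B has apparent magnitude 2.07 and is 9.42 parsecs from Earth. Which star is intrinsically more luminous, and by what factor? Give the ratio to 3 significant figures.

Star A is more luminous, by a factor of 10100.

Star A: M = m − 5 log₁₀ d + 5 = 2.82 − 5·3.1271 + 5 = -7.816
Star B: M = m − 5 log₁₀ d + 5 = 2.07 − 5·0.9741 + 5 = 2.200
ΔM = M_A − M_B = -7.816 − (2.200) = -10.015; smaller M is more luminous → Star A.
L ratio = 10^(0.4 |ΔM|) = 10^4.006 = 10140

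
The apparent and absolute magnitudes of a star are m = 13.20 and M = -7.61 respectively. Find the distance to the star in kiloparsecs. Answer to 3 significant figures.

μ = m − M = 20.810
m − M = 5 log₁₀ d − 5
log₁₀ d = (m − M)/5 + 1 = 5.1620
d = 10^5.1620 = 145200 pc
= 145.2 kpc

d ≈ 145 kpc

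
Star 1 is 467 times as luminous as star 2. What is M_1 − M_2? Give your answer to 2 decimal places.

Pogson: ΔM = −2.5 log₁₀(ratio) = −2.5 log₁₀(467) = −2.5 × 2.6693 = -6.673
Star 1 is brighter, so it has the smaller magnitude: the difference is negative.

M_1 − M_2 ≈ -6.67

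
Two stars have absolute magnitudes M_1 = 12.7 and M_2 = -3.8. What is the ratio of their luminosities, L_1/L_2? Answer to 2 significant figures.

L_1/L_2 ≈ 2.5×10^-7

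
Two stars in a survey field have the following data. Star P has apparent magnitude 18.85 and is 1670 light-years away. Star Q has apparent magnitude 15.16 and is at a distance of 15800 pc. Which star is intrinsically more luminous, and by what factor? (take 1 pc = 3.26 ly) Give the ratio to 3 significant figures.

Star Q is more luminous, by a factor of 28500.

Star P: d = 1670 ly / 3.26 = 512.3 pc
Star P: M = m − 5 log₁₀ d + 5 = 18.85 − 5·2.7095 + 5 = 10.303
Star Q: M = m − 5 log₁₀ d + 5 = 15.16 − 5·4.1987 + 5 = -0.833
ΔM = M_P − M_Q = 10.303 − (-0.833) = 11.136; smaller M is more luminous → Star Q.
L ratio = 10^(0.4 |ΔM|) = 10^4.454 = 28470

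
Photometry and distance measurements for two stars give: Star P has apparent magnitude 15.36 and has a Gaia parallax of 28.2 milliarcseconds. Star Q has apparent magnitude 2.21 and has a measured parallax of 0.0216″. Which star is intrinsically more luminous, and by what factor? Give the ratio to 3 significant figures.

Star Q is more luminous, by a factor of 310000.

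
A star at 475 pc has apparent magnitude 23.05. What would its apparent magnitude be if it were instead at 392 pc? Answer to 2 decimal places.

m ≈ 22.63

Flux ∝ 1/d², so Δm = 5 log₁₀(d₂/d₁) = 5 log₁₀(392/475) = -0.417
m₂ = m₁ + Δm = 23.05 + (-0.417) = 22.633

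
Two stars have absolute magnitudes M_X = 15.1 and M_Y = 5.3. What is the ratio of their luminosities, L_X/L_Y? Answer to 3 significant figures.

ΔM = M_X − M_Y = 9.8
L_X/L_Y = 10^(−0.4 ΔM) = 10^-3.920 = 1.202×10^-4

L_X/L_Y ≈ 1.20×10^-4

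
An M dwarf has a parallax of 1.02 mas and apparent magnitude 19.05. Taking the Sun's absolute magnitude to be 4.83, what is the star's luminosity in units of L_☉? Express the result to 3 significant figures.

L/L_☉ ≈ 0.0197

d = 1/p = 1000/1.02 mas = 980.4 pc
M = m − 5 log₁₀ d + 5 = 19.05 − 5·2.9914 + 5 = 9.093
M − M_☉ = 9.093 − 4.83 = 4.263
L/L_☉ = 10^(−0.4 × 4.263) = 0.01972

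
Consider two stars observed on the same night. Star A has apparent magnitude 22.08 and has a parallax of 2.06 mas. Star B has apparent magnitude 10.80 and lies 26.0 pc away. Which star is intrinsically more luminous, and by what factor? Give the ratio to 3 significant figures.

Star A: p = 2.06 mas = 2.06×10^-3″ → d = 1/p = 485.4 pc
Star A: M = m − 5 log₁₀ d + 5 = 22.08 − 5·2.6861 + 5 = 13.649
Star B: M = m − 5 log₁₀ d + 5 = 10.80 − 5·1.4150 + 5 = 8.725
ΔM = M_A − M_B = 13.649 − (8.725) = 4.924; smaller M is more luminous → Star B.
L ratio = 10^(0.4 |ΔM|) = 10^1.970 = 93.26

Star B is more luminous, by a factor of 93.3.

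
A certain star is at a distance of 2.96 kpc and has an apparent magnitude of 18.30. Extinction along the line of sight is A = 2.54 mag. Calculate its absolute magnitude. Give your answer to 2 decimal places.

M ≈ 3.40

d = 2.96 kpc = 2960 pc
5 log₁₀(d/10 pc) = 5 log₁₀(2960) − 5 = 12.356
M = m − 5 log₁₀(d/10) − A = 18.30 − 12.356 − 2.54 = 3.404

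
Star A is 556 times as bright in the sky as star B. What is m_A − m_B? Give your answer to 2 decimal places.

Pogson: Δm = −2.5 log₁₀(ratio) = −2.5 log₁₀(556) = −2.5 × 2.7451 = -6.863
Star A is brighter, so it has the smaller magnitude: the difference is negative.

m_A − m_B ≈ -6.86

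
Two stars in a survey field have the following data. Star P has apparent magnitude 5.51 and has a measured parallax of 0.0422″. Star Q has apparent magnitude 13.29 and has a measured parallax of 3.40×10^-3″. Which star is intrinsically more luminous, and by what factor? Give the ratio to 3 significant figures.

Star P is more luminous, by a factor of 8.40.

Star P: d = 1/p = 1/0.0422″ = 23.70 pc
Star P: M = m − 5 log₁₀ d + 5 = 5.51 − 5·1.3747 + 5 = 3.637
Star Q: d = 1/p = 1/3.40×10^-3″ = 294.1 pc
Star Q: M = m − 5 log₁₀ d + 5 = 13.29 − 5·2.4685 + 5 = 5.947
ΔM = M_P − M_Q = 3.637 − (5.947) = -2.311; smaller M is more luminous → Star P.
L ratio = 10^(0.4 |ΔM|) = 10^0.924 = 8.401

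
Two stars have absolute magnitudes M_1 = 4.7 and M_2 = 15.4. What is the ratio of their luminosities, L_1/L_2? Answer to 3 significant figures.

ΔM = M_1 − M_2 = -10.7
L_1/L_2 = 10^(−0.4 ΔM) = 10^4.280 = 19050

L_1/L_2 ≈ 19100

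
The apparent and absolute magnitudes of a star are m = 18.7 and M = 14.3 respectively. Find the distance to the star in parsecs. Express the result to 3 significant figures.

Distance modulus: m − M = 18.7 − (14.3) = 4.400
m − M = 5 log₁₀ d − 5
log₁₀ d = (m − M)/5 + 1 = 1.8800
d = 10^1.8800 = 75.86 pc

d ≈ 75.9 pc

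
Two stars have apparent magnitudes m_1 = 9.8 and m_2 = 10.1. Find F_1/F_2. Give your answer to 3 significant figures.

Magnitude difference = -0.3
Flux ratio = 10^(−0.4 Δm) = 10^(−0.4 × -0.3) = 10^0.120 = 1.318

F_1/F_2 ≈ 1.32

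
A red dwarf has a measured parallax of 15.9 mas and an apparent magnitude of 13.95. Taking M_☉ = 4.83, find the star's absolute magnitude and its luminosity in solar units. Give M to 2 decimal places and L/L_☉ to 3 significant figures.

M ≈ 9.96; L/L_☉ ≈ 8.90×10^-3

d = 1/p = 1000/15.9 mas = 62.89 pc
M = m − 5 log₁₀ d + 5 = 13.95 − 5·1.7986 + 5 = 9.957
M − M_☉ = 9.957 − 4.83 = 5.127
L/L_☉ = 10^(−0.4 × 5.127) = 8.896×10^-3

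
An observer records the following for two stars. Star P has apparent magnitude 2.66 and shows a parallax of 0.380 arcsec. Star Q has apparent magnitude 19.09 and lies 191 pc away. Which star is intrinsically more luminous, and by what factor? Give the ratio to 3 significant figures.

Star P: d = 1/p = 1/0.380″ = 2.632 pc
Star P: M = m − 5 log₁₀ d + 5 = 2.66 − 5·0.4202 + 5 = 5.559
Star Q: M = m − 5 log₁₀ d + 5 = 19.09 − 5·2.2810 + 5 = 12.685
ΔM = M_P − M_Q = 5.559 − (12.685) = -7.126; smaller M is more luminous → Star P.
L ratio = 10^(0.4 |ΔM|) = 10^2.850 = 708.5

Star P is more luminous, by a factor of 709.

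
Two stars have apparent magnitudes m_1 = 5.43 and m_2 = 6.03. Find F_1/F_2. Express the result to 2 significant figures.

Magnitude difference = -0.60
Flux ratio = 10^(−0.4 Δm) = 10^(−0.4 × -0.60) = 10^0.240 = 1.738

F_1/F_2 ≈ 1.7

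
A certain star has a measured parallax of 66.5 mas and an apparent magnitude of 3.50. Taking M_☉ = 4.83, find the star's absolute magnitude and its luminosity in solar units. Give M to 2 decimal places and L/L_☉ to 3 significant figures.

d = 1/p = 1000/66.5 mas = 15.04 pc
M = m − 5 log₁₀ d + 5 = 3.50 − 5·1.1772 + 5 = 2.614
M − M_☉ = 2.614 − 4.83 = -2.216
L/L_☉ = 10^(−0.4 × -2.216) = 7.698

M ≈ 2.61; L/L_☉ ≈ 7.70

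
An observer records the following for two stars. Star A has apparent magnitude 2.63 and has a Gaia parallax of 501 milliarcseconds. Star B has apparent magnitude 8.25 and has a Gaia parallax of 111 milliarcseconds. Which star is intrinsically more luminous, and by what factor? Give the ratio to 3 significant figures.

Star A is more luminous, by a factor of 8.69.

Star A: p = 501 mas = 0.501″ → d = 1/p = 1.996 pc
Star A: M = m − 5 log₁₀ d + 5 = 2.63 − 5·0.3002 + 5 = 6.129
Star B: p = 111 mas = 0.111″ → d = 1/p = 9.009 pc
Star B: M = m − 5 log₁₀ d + 5 = 8.25 − 5·0.9547 + 5 = 8.477
ΔM = M_A − M_B = 6.129 − (8.477) = -2.347; smaller M is more luminous → Star A.
L ratio = 10^(0.4 |ΔM|) = 10^0.939 = 8.689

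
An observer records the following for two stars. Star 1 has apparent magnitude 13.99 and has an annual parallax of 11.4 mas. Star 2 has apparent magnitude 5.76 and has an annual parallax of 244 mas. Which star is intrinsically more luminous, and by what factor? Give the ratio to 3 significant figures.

Star 2 is more luminous, by a factor of 4.28.

Star 1: p = 11.4 mas = 0.0114″ → d = 1/p = 87.72 pc
Star 1: M = m − 5 log₁₀ d + 5 = 13.99 − 5·1.9431 + 5 = 9.275
Star 2: p = 244 mas = 0.244″ → d = 1/p = 4.098 pc
Star 2: M = m − 5 log₁₀ d + 5 = 5.76 − 5·0.6126 + 5 = 7.697
ΔM = M_1 − M_2 = 9.275 − (7.697) = 1.578; smaller M is more luminous → Star 2.
L ratio = 10^(0.4 |ΔM|) = 10^0.631 = 4.276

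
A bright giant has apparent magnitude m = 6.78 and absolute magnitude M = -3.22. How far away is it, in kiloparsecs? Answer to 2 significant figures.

Distance modulus: m − M = 6.78 − (-3.22) = 10.000
m − M = 5 log₁₀ d − 5
log₁₀ d = (m − M)/5 + 1 = 3.0000
d = 10^3.0000 = 1000 pc
= 1.000 kpc

d ≈ 1.0 kpc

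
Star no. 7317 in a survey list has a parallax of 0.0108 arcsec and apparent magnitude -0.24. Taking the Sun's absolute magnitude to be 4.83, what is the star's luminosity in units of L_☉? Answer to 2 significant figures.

L/L_☉ ≈ 9100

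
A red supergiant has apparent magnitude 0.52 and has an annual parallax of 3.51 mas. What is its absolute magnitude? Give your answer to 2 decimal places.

M ≈ -6.75

p = 3.51 mas = 3.51×10^-3″ → d = 1/p = 284.9 pc
5 log₁₀(d/10 pc) = 5 log₁₀(284.9) − 5 = 7.273
M = m − 5 log₁₀(d/10) = 0.52 − 7.273 = -6.753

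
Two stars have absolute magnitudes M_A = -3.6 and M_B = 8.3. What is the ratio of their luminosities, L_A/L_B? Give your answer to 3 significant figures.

L_A/L_B ≈ 57500

ΔM = M_A − M_B = -11.9
L_A/L_B = 10^(−0.4 ΔM) = 10^4.760 = 57540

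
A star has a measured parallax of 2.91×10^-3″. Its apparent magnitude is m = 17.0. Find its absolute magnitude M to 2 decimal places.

M ≈ 9.32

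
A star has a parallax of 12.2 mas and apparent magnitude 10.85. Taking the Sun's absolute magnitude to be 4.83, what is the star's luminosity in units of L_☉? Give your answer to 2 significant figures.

d = 1/p = 1000/12.2 mas = 81.97 pc
M = m − 5 log₁₀ d + 5 = 10.85 − 5·1.9136 + 5 = 6.282
M − M_☉ = 6.282 − 4.83 = 1.452
L/L_☉ = 10^(−0.4 × 1.452) = 0.2626

L/L_☉ ≈ 0.26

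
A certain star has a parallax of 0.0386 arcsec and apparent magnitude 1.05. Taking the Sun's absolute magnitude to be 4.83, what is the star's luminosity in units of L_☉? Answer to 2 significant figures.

d = 1/p = 1/0.0386″ = 25.91 pc
M = m − 5 log₁₀ d + 5 = 1.05 − 5·1.4134 + 5 = -1.017
M − M_☉ = -1.017 − 4.83 = -5.847
L/L_☉ = 10^(−0.4 × -5.847) = 218.2

L/L_☉ ≈ 220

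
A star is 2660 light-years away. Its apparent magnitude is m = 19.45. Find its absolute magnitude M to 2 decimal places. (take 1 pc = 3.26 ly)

M ≈ 9.89

d = 2660 ly / 3.26 = 816.0 pc
5 log₁₀(d/10 pc) = 5 log₁₀(816.0) − 5 = 9.558
M = m − 5 log₁₀(d/10) = 19.45 − 9.558 = 9.892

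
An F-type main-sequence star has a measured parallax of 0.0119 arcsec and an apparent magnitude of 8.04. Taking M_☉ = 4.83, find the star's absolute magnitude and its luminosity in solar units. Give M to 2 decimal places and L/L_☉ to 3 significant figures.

d = 1/p = 1/0.0119″ = 84.03 pc
M = m − 5 log₁₀ d + 5 = 8.04 − 5·1.9245 + 5 = 3.418
M − M_☉ = 3.418 − 4.83 = -1.412
L/L_☉ = 10^(−0.4 × -1.412) = 3.672

M ≈ 3.42; L/L_☉ ≈ 3.67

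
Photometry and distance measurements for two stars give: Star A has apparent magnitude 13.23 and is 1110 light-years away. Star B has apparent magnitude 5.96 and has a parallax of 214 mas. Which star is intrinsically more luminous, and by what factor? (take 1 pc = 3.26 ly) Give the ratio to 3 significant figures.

Star A is more luminous, by a factor of 6.56.

Star A: d = 1110 ly / 3.26 = 340.5 pc
Star A: M = m − 5 log₁₀ d + 5 = 13.23 − 5·2.5321 + 5 = 5.569
Star B: p = 214 mas = 0.214″ → d = 1/p = 4.673 pc
Star B: M = m − 5 log₁₀ d + 5 = 5.96 − 5·0.6696 + 5 = 7.612
ΔM = M_A − M_B = 5.569 − (7.612) = -2.043; smaller M is more luminous → Star A.
L ratio = 10^(0.4 |ΔM|) = 10^0.817 = 6.562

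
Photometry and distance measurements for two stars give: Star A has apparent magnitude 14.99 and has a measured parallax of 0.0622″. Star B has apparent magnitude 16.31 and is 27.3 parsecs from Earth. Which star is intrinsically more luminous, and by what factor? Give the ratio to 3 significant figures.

Star A is more luminous, by a factor of 1.17.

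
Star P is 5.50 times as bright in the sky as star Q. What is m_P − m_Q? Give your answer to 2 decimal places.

m_P − m_Q ≈ -1.85

Pogson: Δm = −2.5 log₁₀(ratio) = −2.5 log₁₀(5.50) = −2.5 × 0.7404 = -1.851
Star P is brighter, so it has the smaller magnitude: the difference is negative.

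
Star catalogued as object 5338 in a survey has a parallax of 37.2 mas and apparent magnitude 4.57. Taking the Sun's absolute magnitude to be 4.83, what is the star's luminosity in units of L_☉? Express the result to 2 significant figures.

L/L_☉ ≈ 9.2

d = 1/p = 1000/37.2 mas = 26.88 pc
M = m − 5 log₁₀ d + 5 = 4.57 − 5·1.4295 + 5 = 2.423
M − M_☉ = 2.423 − 4.83 = -2.407
L/L_☉ = 10^(−0.4 × -2.407) = 9.182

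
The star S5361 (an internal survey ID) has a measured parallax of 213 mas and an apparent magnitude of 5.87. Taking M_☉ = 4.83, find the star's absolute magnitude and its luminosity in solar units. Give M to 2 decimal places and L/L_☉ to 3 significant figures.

M ≈ 7.51; L/L_☉ ≈ 0.0846

d = 1/p = 1000/213 mas = 4.695 pc
M = m − 5 log₁₀ d + 5 = 5.87 − 5·0.6716 + 5 = 7.512
M − M_☉ = 7.512 − 4.83 = 2.682
L/L_☉ = 10^(−0.4 × 2.682) = 0.08457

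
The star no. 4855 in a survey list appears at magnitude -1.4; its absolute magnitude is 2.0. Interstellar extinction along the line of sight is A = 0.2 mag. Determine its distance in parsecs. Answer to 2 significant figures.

d ≈ 1.9 pc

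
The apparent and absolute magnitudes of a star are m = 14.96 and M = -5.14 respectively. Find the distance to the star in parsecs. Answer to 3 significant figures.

d ≈ 105000 pc

μ = m − M = 20.100
m − M = 5 log₁₀ d − 5
log₁₀ d = (m − M)/5 + 1 = 5.0200
d = 10^5.0200 = 104700 pc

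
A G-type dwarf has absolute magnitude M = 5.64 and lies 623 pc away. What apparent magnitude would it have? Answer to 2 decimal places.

m = M + 5 log₁₀ d − 5 = 5.64 + 5·2.7945 − 5 = 14.612

m ≈ 14.61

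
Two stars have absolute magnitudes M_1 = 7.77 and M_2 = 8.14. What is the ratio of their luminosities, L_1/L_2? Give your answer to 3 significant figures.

ΔM = M_1 − M_2 = -0.37
L_1/L_2 = 10^(−0.4 ΔM) = 10^0.148 = 1.406

L_1/L_2 ≈ 1.41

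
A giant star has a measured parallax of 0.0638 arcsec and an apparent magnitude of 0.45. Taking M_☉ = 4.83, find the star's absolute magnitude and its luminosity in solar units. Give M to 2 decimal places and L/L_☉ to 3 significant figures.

M ≈ -0.53; L/L_☉ ≈ 139

d = 1/p = 1/0.0638″ = 15.67 pc
M = m − 5 log₁₀ d + 5 = 0.45 − 5·1.1952 + 5 = -0.526
M − M_☉ = -0.526 − 4.83 = -5.356
L/L_☉ = 10^(−0.4 × -5.356) = 138.8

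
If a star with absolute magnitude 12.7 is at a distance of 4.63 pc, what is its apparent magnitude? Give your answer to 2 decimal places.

m ≈ 11.03

m = M + 5 log₁₀ d − 5 = 12.7 + 5·0.6656 − 5 = 11.028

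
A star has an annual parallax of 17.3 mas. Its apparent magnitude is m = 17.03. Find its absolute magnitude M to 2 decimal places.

p = 17.3 mas = 0.0173″ → d = 1/p = 57.80 pc
5 log₁₀(d/10 pc) = 5 log₁₀(57.80) − 5 = 3.810
M = m − 5 log₁₀(d/10) = 17.03 − 3.810 = 13.220

M ≈ 13.22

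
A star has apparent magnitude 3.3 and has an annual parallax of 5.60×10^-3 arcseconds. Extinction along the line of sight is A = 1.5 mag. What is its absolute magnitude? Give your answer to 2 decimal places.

d = 1/p = 1/5.60×10^-3″ = 178.6 pc
5 log₁₀(d/10 pc) = 5 log₁₀(178.6) − 5 = 6.259
M = m − 5 log₁₀(d/10) − A = 3.3 − 6.259 − 1.5 = -4.459

M ≈ -4.46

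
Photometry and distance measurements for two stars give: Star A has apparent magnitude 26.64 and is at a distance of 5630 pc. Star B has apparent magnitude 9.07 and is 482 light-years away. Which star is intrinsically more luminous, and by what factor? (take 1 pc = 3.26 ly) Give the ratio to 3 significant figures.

Star A: M = m − 5 log₁₀ d + 5 = 26.64 − 5·3.7505 + 5 = 12.887
Star B: d = 482 ly / 3.26 = 147.9 pc
Star B: M = m − 5 log₁₀ d + 5 = 9.07 − 5·2.1698 + 5 = 3.221
ΔM = M_A − M_B = 12.887 − (3.221) = 9.667; smaller M is more luminous → Star B.
L ratio = 10^(0.4 |ΔM|) = 10^3.867 = 7356

Star B is more luminous, by a factor of 7360.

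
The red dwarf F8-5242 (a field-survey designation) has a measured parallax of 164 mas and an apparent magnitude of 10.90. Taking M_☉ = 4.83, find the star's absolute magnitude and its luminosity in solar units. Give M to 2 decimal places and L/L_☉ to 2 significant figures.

d = 1/p = 1000/164 mas = 6.098 pc
M = m − 5 log₁₀ d + 5 = 10.90 − 5·0.7852 + 5 = 11.974
M − M_☉ = 11.974 − 4.83 = 7.144
L/L_☉ = 10^(−0.4 × 7.144) = 1.388×10^-3

M ≈ 11.97; L/L_☉ ≈ 1.4×10^-3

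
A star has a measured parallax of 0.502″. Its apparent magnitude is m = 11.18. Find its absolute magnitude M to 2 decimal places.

M ≈ 14.68

d = 1/p = 1/0.502″ = 1.992 pc
5 log₁₀(d/10 pc) = 5 log₁₀(1.992) − 5 = -3.504
M = m − 5 log₁₀(d/10) = 11.18 + 3.504 = 14.684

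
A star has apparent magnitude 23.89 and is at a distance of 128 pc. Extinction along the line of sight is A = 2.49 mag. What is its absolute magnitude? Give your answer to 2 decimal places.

5 log₁₀(d/10 pc) = 5 log₁₀(128.0) − 5 = 5.536
M = m − 5 log₁₀(d/10) − A = 23.89 − 5.536 − 2.49 = 15.864

M ≈ 15.86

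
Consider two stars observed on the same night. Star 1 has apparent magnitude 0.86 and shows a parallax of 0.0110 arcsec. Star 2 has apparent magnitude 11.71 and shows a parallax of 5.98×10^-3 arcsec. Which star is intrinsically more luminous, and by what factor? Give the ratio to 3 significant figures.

Star 1: d = 1/p = 1/0.0110″ = 90.91 pc
Star 1: M = m − 5 log₁₀ d + 5 = 0.86 − 5·1.9586 + 5 = -3.933
Star 2: d = 1/p = 1/5.98×10^-3″ = 167.2 pc
Star 2: M = m − 5 log₁₀ d + 5 = 11.71 − 5·2.2233 + 5 = 5.594
ΔM = M_1 − M_2 = -3.933 − (5.594) = -9.527; smaller M is more luminous → Star 1.
L ratio = 10^(0.4 |ΔM|) = 10^3.811 = 6466

Star 1 is more luminous, by a factor of 6470.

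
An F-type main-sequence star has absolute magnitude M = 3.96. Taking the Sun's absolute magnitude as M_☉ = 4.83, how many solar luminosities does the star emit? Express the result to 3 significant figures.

L/L_☉ ≈ 2.23

M − M_☉ = 3.96 − 4.83 = -0.870
L/L_☉ = 10^(−0.4 (M − M_☉)) = 10^0.348 = 2.228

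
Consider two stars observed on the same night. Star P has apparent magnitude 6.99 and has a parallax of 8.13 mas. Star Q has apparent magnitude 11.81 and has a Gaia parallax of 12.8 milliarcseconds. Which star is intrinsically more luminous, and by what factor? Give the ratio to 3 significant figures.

Star P is more luminous, by a factor of 210.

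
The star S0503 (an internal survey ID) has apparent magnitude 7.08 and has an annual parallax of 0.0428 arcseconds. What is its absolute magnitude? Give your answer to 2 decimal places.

M ≈ 5.24

d = 1/p = 1/0.0428″ = 23.36 pc
5 log₁₀(d/10 pc) = 5 log₁₀(23.36) − 5 = 1.843
M = m − 5 log₁₀(d/10) = 7.08 − 1.843 = 5.237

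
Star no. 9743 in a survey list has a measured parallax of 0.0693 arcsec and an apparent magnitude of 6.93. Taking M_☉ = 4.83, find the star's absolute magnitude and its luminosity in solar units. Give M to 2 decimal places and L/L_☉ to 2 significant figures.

M ≈ 6.13; L/L_☉ ≈ 0.30

d = 1/p = 1/0.0693″ = 14.43 pc
M = m − 5 log₁₀ d + 5 = 6.93 − 5·1.1593 + 5 = 6.134
M − M_☉ = 6.134 − 4.83 = 1.304
L/L_☉ = 10^(−0.4 × 1.304) = 0.3010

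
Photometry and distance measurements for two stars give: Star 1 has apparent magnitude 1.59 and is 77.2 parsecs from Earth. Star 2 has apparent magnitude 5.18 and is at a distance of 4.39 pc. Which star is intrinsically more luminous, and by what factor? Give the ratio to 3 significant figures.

Star 1 is more luminous, by a factor of 8440.

Star 1: M = m − 5 log₁₀ d + 5 = 1.59 − 5·1.8876 + 5 = -2.848
Star 2: M = m − 5 log₁₀ d + 5 = 5.18 − 5·0.6425 + 5 = 6.968
ΔM = M_1 − M_2 = -2.848 − (6.968) = -9.816; smaller M is more luminous → Star 1.
L ratio = 10^(0.4 |ΔM|) = 10^3.926 = 8439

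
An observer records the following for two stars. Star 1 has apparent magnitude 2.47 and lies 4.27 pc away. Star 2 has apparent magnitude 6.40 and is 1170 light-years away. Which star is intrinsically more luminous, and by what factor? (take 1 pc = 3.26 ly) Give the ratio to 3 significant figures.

Star 1: M = m − 5 log₁₀ d + 5 = 2.47 − 5·0.6304 + 5 = 4.318
Star 2: d = 1170 ly / 3.26 = 358.9 pc
Star 2: M = m − 5 log₁₀ d + 5 = 6.40 − 5·2.5550 + 5 = -1.375
ΔM = M_1 − M_2 = 4.318 − (-1.375) = 5.693; smaller M is more luminous → Star 2.
L ratio = 10^(0.4 |ΔM|) = 10^2.277 = 189.3

Star 2 is more luminous, by a factor of 189.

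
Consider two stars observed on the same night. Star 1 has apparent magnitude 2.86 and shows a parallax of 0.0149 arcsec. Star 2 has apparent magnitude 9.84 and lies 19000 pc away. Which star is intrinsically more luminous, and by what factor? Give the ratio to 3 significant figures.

Star 2 is more luminous, by a factor of 129.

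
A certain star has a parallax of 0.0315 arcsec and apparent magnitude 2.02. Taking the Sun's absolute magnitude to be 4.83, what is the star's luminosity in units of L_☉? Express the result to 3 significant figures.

d = 1/p = 1/0.0315″ = 31.75 pc
M = m − 5 log₁₀ d + 5 = 2.02 − 5·1.5017 + 5 = -0.488
M − M_☉ = -0.488 − 4.83 = -5.318
L/L_☉ = 10^(−0.4 × -5.318) = 134.1

L/L_☉ ≈ 134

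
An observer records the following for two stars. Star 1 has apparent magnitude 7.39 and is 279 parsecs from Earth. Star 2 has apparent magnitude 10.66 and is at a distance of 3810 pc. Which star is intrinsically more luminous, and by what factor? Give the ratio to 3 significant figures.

Star 1: M = m − 5 log₁₀ d + 5 = 7.39 − 5·2.4456 + 5 = 0.162
Star 2: M = m − 5 log₁₀ d + 5 = 10.66 − 5·3.5809 + 5 = -2.245
ΔM = M_1 − M_2 = 0.162 − (-2.245) = 2.407; smaller M is more luminous → Star 2.
L ratio = 10^(0.4 |ΔM|) = 10^0.963 = 9.176

Star 2 is more luminous, by a factor of 9.18.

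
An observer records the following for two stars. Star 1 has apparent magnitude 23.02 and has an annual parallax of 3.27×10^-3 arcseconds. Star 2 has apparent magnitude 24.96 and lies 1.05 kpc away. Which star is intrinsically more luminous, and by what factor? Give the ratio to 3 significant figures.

Star 2 is more luminous, by a factor of 1.97.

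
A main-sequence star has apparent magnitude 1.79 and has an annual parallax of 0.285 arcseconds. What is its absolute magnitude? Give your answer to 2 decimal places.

d = 1/p = 1/0.285″ = 3.509 pc
5 log₁₀(d/10 pc) = 5 log₁₀(3.509) − 5 = -2.274
M = m − 5 log₁₀(d/10) = 1.79 + 2.274 = 4.064

M ≈ 4.06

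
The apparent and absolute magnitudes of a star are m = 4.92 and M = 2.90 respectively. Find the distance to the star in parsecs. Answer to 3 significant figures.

d ≈ 25.4 pc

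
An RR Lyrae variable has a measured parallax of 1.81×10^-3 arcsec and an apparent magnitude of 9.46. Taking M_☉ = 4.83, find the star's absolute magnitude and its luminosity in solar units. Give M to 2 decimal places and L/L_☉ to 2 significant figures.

M ≈ 0.75; L/L_☉ ≈ 43

d = 1/p = 1/1.81×10^-3″ = 552.5 pc
M = m − 5 log₁₀ d + 5 = 9.46 − 5·2.7423 + 5 = 0.748
M − M_☉ = 0.748 − 4.83 = -4.082
L/L_☉ = 10^(−0.4 × -4.082) = 42.92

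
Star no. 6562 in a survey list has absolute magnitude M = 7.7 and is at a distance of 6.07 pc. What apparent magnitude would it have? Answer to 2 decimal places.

m = M + 5 log₁₀ d − 5 = 7.7 + 5·0.7832 − 5 = 6.616

m ≈ 6.62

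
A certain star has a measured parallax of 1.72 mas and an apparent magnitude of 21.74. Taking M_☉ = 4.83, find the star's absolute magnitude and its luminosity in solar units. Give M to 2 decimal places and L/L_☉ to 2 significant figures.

d = 1/p = 1000/1.72 mas = 581.4 pc
M = m − 5 log₁₀ d + 5 = 21.74 − 5·2.7645 + 5 = 12.918
M − M_☉ = 12.918 − 4.83 = 8.088
L/L_☉ = 10^(−0.4 × 8.088) = 5.820×10^-4

M ≈ 12.92; L/L_☉ ≈ 5.8×10^-4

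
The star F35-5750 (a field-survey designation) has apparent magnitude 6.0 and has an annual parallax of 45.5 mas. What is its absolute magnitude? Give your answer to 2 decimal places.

p = 45.5 mas = 0.0455″ → d = 1/p = 21.98 pc
5 log₁₀(d/10 pc) = 5 log₁₀(21.98) − 5 = 1.710
M = m − 5 log₁₀(d/10) = 6.0 − 1.710 = 4.290

M ≈ 4.29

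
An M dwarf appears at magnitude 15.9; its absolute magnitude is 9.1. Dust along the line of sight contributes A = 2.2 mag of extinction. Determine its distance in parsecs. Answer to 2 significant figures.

m − M = 5 log₁₀(d/10 pc) + A  ⇒  15.9 − (9.1) − 2.2 = 5 log₁₀(d/10)
4.600 = 5 log₁₀(d/10)
log₁₀ d = (m − M − A)/5 + 1 = 1.9200
d = 10^1.9200 = 83.18 pc

d ≈ 83 pc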